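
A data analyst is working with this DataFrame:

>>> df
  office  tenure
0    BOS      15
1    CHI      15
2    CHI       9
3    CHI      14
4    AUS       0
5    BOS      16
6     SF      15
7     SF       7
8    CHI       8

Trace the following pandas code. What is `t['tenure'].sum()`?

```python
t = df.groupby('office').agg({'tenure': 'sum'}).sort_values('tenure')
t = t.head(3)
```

53

group by office, sum of tenure:
        tenure
office        
AUS          0
BOS         31
CHI         46
SF          22
sort by tenure:
        tenure
office        
AUS          0
SF          22
BOS         31
CHI         46
take first 3 rows:
        tenure
office        
AUS          0
SF          22
BOS         31
Reading off the sum of column 'tenure', we get 53.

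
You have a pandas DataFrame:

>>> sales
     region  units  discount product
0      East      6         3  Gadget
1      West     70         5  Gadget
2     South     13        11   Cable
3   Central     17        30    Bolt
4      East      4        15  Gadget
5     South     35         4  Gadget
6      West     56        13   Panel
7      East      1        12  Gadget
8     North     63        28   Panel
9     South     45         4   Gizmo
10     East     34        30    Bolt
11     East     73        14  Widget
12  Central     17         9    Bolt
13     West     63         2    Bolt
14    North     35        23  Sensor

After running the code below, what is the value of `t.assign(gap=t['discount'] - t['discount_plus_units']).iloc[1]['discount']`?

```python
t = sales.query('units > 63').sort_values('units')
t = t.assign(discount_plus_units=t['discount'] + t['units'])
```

filter rows where units > 63:
   region  units  discount product
1    West     70         5  Gadget
11   East     73        14  Widget
sort by units:
   region  units  discount product
1    West     70         5  Gadget
11   East     73        14  Widget
add column discount_plus_units = t['discount'] + t['units']:
   region  units  discount product  discount_plus_units
1    West     70         5  Gadget                   75
11   East     73        14  Widget                   87
add column gap = t['discount'] - t['discount_plus_units']:
   region  units  discount product  discount_plus_units  gap
1    West     70         5  Gadget                   75  -70
11   East     73        14  Widget                   87  -73

14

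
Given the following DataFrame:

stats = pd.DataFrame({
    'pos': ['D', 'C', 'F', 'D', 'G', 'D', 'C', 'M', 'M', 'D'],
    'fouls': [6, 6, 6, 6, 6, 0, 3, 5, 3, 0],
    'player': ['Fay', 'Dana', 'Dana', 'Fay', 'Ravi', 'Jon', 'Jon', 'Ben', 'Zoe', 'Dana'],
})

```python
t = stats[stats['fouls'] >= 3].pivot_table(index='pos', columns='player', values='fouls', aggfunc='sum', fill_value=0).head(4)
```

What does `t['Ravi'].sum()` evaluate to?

filter rows where fouls >= 3:
  pos  fouls player
0   D      6    Fay
1   C      6   Dana
2   F      6   Dana
3   D      6    Fay
4   G      6   Ravi
6   C      3    Jon
7   M      5    Ben
8   M      3    Zoe
pivot: rows=pos, cols=player, sum(fouls):
player  Ben  Dana  Fay  Jon  Ravi  Zoe
pos                                   
C         0     6    0    3     0    0
D         0     0   12    0     0    0
F         0     6    0    0     0    0
G         0     0    0    0     6    0
M         5     0    0    0     0    3
take first 4 rows:
player  Ben  Dana  Fay  Jon  Ravi  Zoe
pos                                   
C         0     6    0    3     0    0
D         0     0   12    0     0    0
F         0     6    0    0     0    0
G         0     0    0    0     6    0

6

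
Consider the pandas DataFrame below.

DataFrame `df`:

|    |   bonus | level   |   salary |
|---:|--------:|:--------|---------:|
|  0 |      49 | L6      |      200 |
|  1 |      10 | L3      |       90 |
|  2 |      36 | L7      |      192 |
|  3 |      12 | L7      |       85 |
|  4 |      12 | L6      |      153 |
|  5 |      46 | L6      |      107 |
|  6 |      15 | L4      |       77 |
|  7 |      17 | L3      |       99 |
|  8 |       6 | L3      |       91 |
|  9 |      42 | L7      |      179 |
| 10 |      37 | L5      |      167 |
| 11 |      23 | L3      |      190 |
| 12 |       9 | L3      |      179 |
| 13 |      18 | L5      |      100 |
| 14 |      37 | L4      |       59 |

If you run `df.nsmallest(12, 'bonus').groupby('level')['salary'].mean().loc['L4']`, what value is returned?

take 12 rows with smallest bonus:
    bonus level  salary
8       6    L3      91
12      9    L3     179
1      10    L3      90
3      12    L7      85
4      12    L6     153
6      15    L4      77
7      17    L3      99
13     18    L5     100
11     23    L3     190
2      36    L7     192
10     37    L5     167
14     37    L4      59
group by level, mean of salary:
level
L3    129.8
L4     68.0
L5    133.5
L6    153.0
L7    138.5
Name: salary, dtype: float64

68.0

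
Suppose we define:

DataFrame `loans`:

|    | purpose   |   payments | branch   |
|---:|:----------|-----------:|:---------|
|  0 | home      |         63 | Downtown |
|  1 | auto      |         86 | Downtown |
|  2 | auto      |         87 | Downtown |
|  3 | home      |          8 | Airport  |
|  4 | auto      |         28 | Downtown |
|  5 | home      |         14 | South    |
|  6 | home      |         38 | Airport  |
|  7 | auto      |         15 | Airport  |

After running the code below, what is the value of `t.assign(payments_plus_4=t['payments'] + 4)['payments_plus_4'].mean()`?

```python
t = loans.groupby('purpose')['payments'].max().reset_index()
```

group by purpose, max of payments:
purpose
auto    87
home    63
Name: payments, dtype: int64
reset_index():
  purpose  payments
0    auto        87
1    home        63
add column payments_plus_4 = t['payments'] + 4:
  purpose  payments  payments_plus_4
0    auto        87               91
1    home        63               67
Reading off the mean of column 'payments_plus_4', we get 79.0.

79.0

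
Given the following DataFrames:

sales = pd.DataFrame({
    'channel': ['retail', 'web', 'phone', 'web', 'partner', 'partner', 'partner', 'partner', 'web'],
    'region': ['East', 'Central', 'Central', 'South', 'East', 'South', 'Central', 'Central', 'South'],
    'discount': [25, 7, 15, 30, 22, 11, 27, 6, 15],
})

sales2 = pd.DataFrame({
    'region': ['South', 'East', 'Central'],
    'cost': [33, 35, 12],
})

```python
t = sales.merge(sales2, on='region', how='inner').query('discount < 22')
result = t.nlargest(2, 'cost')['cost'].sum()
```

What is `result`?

66

merge on 'region' (how='inner') → 9 rows:
   channel   region  discount  cost
0   retail     East        25    35
1      web  Central         7    12
2    phone  Central        15    12
3      web    South        30    33
4  partner     East        22    35
5  partner    South        11    33
6  partner  Central        27    12
7  partner  Central         6    12
8      web    South        15    33
filter rows where discount < 22:
   channel   region  discount  cost
1      web  Central         7    12
2    phone  Central        15    12
5  partner    South        11    33
7  partner  Central         6    12
8      web    South        15    33
take 2 rows with largest cost:
   channel region  discount  cost
5  partner  South        11    33
8      web  South        15    33
Finally, sum of column 'cost' = 66.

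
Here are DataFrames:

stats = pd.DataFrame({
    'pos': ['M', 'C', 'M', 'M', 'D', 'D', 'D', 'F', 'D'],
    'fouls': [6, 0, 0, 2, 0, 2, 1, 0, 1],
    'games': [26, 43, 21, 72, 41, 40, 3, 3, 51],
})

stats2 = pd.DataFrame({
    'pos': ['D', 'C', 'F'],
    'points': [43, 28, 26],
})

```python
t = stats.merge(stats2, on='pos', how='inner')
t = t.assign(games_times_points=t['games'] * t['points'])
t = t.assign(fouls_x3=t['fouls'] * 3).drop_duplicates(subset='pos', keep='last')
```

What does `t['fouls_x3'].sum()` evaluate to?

merge on 'pos' (how='inner') → 6 rows:
  pos  fouls  games  points
0   C      0     43      28
1   D      0     41      43
2   D      2     40      43
3   D      1      3      43
4   F      0      3      26
5   D      1     51      43
add column games_times_points = t['games'] * t['points']:
  pos  fouls  games  points  games_times_points
0   C      0     43      28                1204
1   D      0     41      43                1763
2   D      2     40      43                1720
3   D      1      3      43                 129
4   F      0      3      26                  78
5   D      1     51      43                2193
add column fouls_x3 = t['fouls'] * 3:
  pos  fouls  games  points  games_times_points  fouls_x3
0   C      0     43      28                1204         0
1   D      0     41      43                1763         0
2   D      2     40      43                1720         6
3   D      1      3      43                 129         3
4   F      0      3      26                  78         0
5   D      1     51      43                2193         3
drop duplicate pos (keep=last):
  pos  fouls  games  points  games_times_points  fouls_x3
0   C      0     43      28                1204         0
4   F      0      3      26                  78         0
5   D      1     51      43                2193         3
The sum of column 'fouls_x3' is 3.

3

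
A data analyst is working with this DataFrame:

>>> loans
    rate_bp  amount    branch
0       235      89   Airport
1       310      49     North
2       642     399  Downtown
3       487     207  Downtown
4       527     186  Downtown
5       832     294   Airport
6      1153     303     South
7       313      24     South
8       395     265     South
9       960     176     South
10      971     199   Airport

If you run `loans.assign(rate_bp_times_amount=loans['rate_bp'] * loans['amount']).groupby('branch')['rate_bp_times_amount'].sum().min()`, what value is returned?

15190

add column rate_bp_times_amount = loans['rate_bp'] * loans['amount']:
    rate_bp  amount    branch  rate_bp_times_amount
0       235      89   Airport                 20915
1       310      49     North                 15190
2       642     399  Downtown                256158
3       487     207  Downtown                100809
4       527     186  Downtown                 98022
5       832     294   Airport                244608
6      1153     303     South                349359
7       313      24     South                  7512
8       395     265     South                104675
9       960     176     South                168960
10      971     199   Airport                193229
group by branch, sum of rate_bp_times_amount:
branch
Airport     458752
Downtown    454989
North        15190
South       630506
Name: rate_bp_times_amount, dtype: int64
min of the resulting series → 15190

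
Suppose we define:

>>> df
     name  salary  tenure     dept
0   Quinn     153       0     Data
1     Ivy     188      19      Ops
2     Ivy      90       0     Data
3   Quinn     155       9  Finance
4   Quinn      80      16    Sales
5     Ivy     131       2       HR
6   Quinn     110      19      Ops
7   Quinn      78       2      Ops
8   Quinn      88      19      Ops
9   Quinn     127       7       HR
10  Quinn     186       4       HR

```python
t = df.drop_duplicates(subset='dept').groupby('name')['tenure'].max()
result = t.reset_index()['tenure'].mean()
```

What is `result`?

17.5

drop duplicate dept (keep=first):
    name  salary  tenure     dept
0  Quinn     153       0     Data
1    Ivy     188      19      Ops
3  Quinn     155       9  Finance
4  Quinn      80      16    Sales
5    Ivy     131       2       HR
group by name, max of tenure:
name
Ivy      19
Quinn    16
Name: tenure, dtype: int64
reset_index():
    name  tenure
0    Ivy      19
1  Quinn      16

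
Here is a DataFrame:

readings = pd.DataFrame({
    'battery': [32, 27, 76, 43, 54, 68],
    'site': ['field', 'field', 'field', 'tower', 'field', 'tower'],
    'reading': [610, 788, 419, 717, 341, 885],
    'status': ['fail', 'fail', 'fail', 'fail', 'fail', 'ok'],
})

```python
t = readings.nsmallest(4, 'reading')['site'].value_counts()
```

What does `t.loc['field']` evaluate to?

take 4 rows with smallest reading:
   battery   site  reading status
4       54  field      341   fail
2       76  field      419   fail
0       32  field      610   fail
3       43  tower      717   fail
value_counts of site:
site
field    3
tower    1
Name: count, dtype: int64

3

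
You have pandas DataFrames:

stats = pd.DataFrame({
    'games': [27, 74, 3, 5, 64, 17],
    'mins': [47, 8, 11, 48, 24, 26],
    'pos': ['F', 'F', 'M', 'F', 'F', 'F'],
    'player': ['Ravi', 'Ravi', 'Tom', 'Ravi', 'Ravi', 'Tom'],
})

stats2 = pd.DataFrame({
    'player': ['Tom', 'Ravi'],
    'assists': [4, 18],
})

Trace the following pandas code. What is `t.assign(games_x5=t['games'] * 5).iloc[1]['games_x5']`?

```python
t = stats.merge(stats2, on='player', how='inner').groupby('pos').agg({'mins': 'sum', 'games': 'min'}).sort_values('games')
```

merge on 'player' (how='inner') → 6 rows:
   games  mins pos player  assists
0     27    47   F   Ravi       18
1     74     8   F   Ravi       18
2      3    11   M    Tom        4
3      5    48   F   Ravi       18
4     64    24   F   Ravi       18
5     17    26   F    Tom        4
group by pos: sum(mins), min(games):
     mins  games
pos             
F     153      5
M      11      3
sort by games:
     mins  games
pos             
M      11      3
F     153      5
add column games_x5 = t['games'] * 5:
     mins  games  games_x5
pos                       
M      11      3        15
F     153      5        25
So iloc[1]['games_x5'] = 25.

25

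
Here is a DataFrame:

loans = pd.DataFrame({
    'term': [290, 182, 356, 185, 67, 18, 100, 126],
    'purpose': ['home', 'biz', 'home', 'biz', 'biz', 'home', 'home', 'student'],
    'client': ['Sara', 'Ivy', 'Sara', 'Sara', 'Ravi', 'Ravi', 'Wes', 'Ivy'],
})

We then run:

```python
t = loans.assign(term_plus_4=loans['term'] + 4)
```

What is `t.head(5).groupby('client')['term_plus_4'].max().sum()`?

617

add column term_plus_4 = loans['term'] + 4:
   term  purpose client  term_plus_4
0   290     home   Sara          294
1   182      biz    Ivy          186
2   356     home   Sara          360
3   185      biz   Sara          189
4    67      biz   Ravi           71
5    18     home   Ravi           22
6   100     home    Wes          104
7   126  student    Ivy          130
take first 5 rows:
   term purpose client  term_plus_4
0   290    home   Sara          294
1   182     biz    Ivy          186
2   356    home   Sara          360
3   185     biz   Sara          189
4    67     biz   Ravi           71
group by client, max of term_plus_4:
client
Ivy     186
Ravi     71
Sara    360
Name: term_plus_4, dtype: int64
Reading off the sum of the resulting series, we get 617.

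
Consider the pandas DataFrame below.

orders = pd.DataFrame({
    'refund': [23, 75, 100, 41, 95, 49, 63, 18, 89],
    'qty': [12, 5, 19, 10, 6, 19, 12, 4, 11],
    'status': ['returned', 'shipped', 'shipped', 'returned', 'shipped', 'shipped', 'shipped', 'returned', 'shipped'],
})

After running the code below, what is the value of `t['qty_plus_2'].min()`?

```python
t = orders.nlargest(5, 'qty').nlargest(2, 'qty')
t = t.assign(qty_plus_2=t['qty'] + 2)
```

21

take 5 rows with largest qty:
   refund  qty    status
2     100   19   shipped
5      49   19   shipped
0      23   12  returned
6      63   12   shipped
8      89   11   shipped
take 2 rows with largest qty:
   refund  qty   status
2     100   19  shipped
5      49   19  shipped
add column qty_plus_2 = t['qty'] + 2:
   refund  qty   status  qty_plus_2
2     100   19  shipped          21
5      49   19  shipped          21
Taking the min of column 'qty_plus_2' gives 21.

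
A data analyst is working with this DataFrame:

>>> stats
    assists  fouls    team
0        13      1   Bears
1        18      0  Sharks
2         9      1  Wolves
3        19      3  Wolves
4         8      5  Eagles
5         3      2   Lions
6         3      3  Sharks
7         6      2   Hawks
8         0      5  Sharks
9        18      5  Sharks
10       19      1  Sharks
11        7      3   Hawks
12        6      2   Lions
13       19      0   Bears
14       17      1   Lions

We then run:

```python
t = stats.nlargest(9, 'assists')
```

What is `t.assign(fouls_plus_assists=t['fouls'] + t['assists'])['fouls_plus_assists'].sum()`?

157

take 9 rows with largest assists:
    assists  fouls    team
3        19      3  Wolves
10       19      1  Sharks
13       19      0   Bears
1        18      0  Sharks
9        18      5  Sharks
14       17      1   Lions
0        13      1   Bears
2         9      1  Wolves
4         8      5  Eagles
add column fouls_plus_assists = t['fouls'] + t['assists']:
    assists  fouls    team  fouls_plus_assists
3        19      3  Wolves                  22
10       19      1  Sharks                  20
13       19      0   Bears                  19
1        18      0  Sharks                  18
9        18      5  Sharks                  23
14       17      1   Lions                  18
0        13      1   Bears                  14
2         9      1  Wolves                  10
4         8      5  Eagles                  13
Reading off the sum of column 'fouls_plus_assists', we get 157.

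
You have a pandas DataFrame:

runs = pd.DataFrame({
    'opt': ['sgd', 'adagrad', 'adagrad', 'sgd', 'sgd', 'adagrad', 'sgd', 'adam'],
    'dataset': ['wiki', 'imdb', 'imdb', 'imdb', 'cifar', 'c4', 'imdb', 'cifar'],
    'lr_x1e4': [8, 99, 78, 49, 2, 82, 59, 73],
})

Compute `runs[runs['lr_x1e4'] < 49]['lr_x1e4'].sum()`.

filter rows where lr_x1e4 < 49:
   opt dataset  lr_x1e4
0  sgd    wiki        8
4  sgd   cifar        2
Taking the sum of column 'lr_x1e4' gives 10.

10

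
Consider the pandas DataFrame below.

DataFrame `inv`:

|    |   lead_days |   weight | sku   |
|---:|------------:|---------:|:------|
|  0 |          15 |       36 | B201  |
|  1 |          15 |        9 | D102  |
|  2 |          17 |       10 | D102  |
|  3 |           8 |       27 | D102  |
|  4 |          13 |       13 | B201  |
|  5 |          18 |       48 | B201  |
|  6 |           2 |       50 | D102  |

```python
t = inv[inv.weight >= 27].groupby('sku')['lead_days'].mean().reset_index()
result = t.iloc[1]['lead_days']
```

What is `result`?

5.0

filter rows where weight >= 27:
   lead_days  weight   sku
0         15      36  B201
3          8      27  D102
5         18      48  B201
6          2      50  D102
group by sku, mean of lead_days:
sku
B201    16.5
D102     5.0
Name: lead_days, dtype: float64
reset_index():
    sku  lead_days
0  B201       16.5
1  D102        5.0
Reading off the value at position 1, column 'lead_days', we get 5.0.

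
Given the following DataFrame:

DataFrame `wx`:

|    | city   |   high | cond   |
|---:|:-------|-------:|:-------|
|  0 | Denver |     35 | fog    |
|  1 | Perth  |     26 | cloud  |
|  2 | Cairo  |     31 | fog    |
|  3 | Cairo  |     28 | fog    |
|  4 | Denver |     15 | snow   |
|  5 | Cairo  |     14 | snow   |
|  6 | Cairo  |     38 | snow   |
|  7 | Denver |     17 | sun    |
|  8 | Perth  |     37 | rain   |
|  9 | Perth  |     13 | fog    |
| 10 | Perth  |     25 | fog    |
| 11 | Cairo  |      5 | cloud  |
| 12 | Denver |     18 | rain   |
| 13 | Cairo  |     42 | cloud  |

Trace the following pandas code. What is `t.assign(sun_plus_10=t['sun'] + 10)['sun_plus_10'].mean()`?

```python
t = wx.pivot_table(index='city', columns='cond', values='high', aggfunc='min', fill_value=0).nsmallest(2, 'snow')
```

10.0

pivot: rows=city, cols=cond, min(high):
cond    cloud  fog  rain  snow  sun
city                               
Cairo       5   28     0    14    0
Denver      0   35    18    15   17
Perth      26   13    37     0    0
take 2 rows with smallest snow:
cond   cloud  fog  rain  snow  sun
city                              
Perth     26   13    37     0    0
Cairo      5   28     0    14    0
add column sun_plus_10 = t['sun'] + 10:
cond   cloud  fog  rain  snow  sun  sun_plus_10
city                                           
Perth     26   13    37     0    0           10
Cairo      5   28     0    14    0           10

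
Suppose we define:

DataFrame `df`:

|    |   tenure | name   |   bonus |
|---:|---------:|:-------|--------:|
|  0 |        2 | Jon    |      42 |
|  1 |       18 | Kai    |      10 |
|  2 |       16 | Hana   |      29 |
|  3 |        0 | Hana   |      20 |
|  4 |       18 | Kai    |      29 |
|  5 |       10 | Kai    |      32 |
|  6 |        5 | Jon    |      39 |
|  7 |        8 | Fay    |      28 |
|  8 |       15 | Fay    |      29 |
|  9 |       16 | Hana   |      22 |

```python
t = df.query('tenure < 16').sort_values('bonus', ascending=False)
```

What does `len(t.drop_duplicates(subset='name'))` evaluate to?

4

filter rows where tenure < 16:
   tenure  name  bonus
0       2   Jon     42
3       0  Hana     20
5      10   Kai     32
6       5   Jon     39
7       8   Fay     28
8      15   Fay     29
sort by bonus descending:
   tenure  name  bonus
0       2   Jon     42
6       5   Jon     39
5      10   Kai     32
8      15   Fay     29
7       8   Fay     28
3       0  Hana     20
drop duplicate name (keep=first):
   tenure  name  bonus
0       2   Jon     42
5      10   Kai     32
8      15   Fay     29
3       0  Hana     20
Finally, number of rows = 4.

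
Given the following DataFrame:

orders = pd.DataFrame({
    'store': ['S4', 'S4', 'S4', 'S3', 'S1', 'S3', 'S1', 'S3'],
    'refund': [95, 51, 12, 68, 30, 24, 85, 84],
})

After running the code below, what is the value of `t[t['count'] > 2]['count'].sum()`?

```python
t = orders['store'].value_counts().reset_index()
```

6

value_counts of store:
store
S4    3
S3    3
S1    2
Name: count, dtype: int64
reset_index():
  store  count
0    S4      3
1    S3      3
2    S1      2
filter rows where count > 2:
  store  count
0    S4      3
1    S3      3
Reading off the sum of column 'count', we get 6.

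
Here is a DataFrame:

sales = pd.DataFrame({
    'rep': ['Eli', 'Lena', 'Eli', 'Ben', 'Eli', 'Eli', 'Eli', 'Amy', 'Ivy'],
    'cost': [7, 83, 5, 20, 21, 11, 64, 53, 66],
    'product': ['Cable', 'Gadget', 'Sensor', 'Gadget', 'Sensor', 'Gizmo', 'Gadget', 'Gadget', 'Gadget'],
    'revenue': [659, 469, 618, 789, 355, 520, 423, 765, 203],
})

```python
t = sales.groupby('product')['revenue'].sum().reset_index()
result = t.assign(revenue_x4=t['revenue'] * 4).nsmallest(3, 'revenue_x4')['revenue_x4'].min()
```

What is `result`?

group by product, sum of revenue:
product
Cable      659
Gadget    2649
Gizmo      520
Sensor     973
Name: revenue, dtype: int64
reset_index():
  product  revenue
0   Cable      659
1  Gadget     2649
2   Gizmo      520
3  Sensor      973
add column revenue_x4 = t['revenue'] * 4:
  product  revenue  revenue_x4
0   Cable      659        2636
1  Gadget     2649       10596
2   Gizmo      520        2080
3  Sensor      973        3892
take 3 rows with smallest revenue_x4:
  product  revenue  revenue_x4
2   Gizmo      520        2080
0   Cable      659        2636
3  Sensor      973        3892
Reading off the min of column 'revenue_x4', we get 2080.

2080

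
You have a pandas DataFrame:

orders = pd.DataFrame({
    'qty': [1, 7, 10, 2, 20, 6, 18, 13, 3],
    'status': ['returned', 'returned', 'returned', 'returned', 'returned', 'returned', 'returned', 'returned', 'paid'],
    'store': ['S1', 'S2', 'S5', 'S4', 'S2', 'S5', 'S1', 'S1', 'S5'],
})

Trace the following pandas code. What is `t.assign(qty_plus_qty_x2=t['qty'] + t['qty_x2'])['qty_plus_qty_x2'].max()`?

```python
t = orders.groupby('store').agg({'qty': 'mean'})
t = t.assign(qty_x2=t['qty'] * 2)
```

group by store, mean of qty:
             qty
store           
S1     10.666667
S2     13.500000
S4      2.000000
S5      6.333333
add column qty_x2 = t['qty'] * 2:
             qty     qty_x2
store                      
S1     10.666667  21.333333
S2     13.500000  27.000000
S4      2.000000   4.000000
S5      6.333333  12.666667
add column qty_plus_qty_x2 = t['qty'] + t['qty_x2']:
             qty     qty_x2  qty_plus_qty_x2
store                                       
S1     10.666667  21.333333             32.0
S2     13.500000  27.000000             40.5
S4      2.000000   4.000000              6.0
S5      6.333333  12.666667             19.0
Then the max of column 'qty_plus_qty_x2': 40.5

40.5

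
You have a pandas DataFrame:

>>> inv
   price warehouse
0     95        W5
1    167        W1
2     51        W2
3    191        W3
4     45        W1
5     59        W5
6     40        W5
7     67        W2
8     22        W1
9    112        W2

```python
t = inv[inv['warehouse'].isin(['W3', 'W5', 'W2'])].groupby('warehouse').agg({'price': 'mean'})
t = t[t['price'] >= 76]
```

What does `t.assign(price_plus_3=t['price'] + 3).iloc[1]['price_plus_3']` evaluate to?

194.0

filter rows where warehouse in ['W3', 'W5', 'W2']:
   price warehouse
0     95        W5
2     51        W2
3    191        W3
5     59        W5
6     40        W5
7     67        W2
9    112        W2
group by warehouse, mean of price:
                price
warehouse            
W2          76.666667
W3         191.000000
W5          64.666667
filter rows where price >= 76:
                price
warehouse            
W2          76.666667
W3         191.000000
add column price_plus_3 = t['price'] + 3:
                price  price_plus_3
warehouse                          
W2          76.666667     79.666667
W3         191.000000    194.000000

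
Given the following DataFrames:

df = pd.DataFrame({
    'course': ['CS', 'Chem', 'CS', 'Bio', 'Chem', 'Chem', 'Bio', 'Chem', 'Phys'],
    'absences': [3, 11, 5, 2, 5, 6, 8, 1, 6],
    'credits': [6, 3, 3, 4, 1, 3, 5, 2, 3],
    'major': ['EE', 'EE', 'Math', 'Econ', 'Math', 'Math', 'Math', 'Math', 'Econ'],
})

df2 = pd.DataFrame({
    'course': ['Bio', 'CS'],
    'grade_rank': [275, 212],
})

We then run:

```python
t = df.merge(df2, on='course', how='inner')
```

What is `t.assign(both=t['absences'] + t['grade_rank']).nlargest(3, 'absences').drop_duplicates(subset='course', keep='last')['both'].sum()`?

498

merge on 'course' (how='inner') → 4 rows:
  course  absences  credits major  grade_rank
0     CS         3        6    EE         212
1     CS         5        3  Math         212
2    Bio         2        4  Econ         275
3    Bio         8        5  Math         275
add column both = t['absences'] + t['grade_rank']:
  course  absences  credits major  grade_rank  both
0     CS         3        6    EE         212   215
1     CS         5        3  Math         212   217
2    Bio         2        4  Econ         275   277
3    Bio         8        5  Math         275   283
take 3 rows with largest absences:
  course  absences  credits major  grade_rank  both
3    Bio         8        5  Math         275   283
1     CS         5        3  Math         212   217
0     CS         3        6    EE         212   215
drop duplicate course (keep=last):
  course  absences  credits major  grade_rank  both
3    Bio         8        5  Math         275   283
0     CS         3        6    EE         212   215
Taking the sum of column 'both' gives 498.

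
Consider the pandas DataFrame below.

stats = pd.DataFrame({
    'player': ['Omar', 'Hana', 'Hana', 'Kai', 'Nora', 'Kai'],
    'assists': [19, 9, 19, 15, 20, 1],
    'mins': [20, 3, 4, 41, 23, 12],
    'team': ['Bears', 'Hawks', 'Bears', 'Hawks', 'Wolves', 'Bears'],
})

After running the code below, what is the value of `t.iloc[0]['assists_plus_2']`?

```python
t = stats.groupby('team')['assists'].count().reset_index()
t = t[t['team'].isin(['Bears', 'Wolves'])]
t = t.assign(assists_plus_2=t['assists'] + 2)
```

5

group by team, count of assists:
team
Bears     3
Hawks     2
Wolves    1
Name: assists, dtype: int64
reset_index():
     team  assists
0   Bears        3
1   Hawks        2
2  Wolves        1
filter rows where team in ['Bears', 'Wolves']:
     team  assists
0   Bears        3
2  Wolves        1
add column assists_plus_2 = t['assists'] + 2:
     team  assists  assists_plus_2
0   Bears        3               5
2  Wolves        1               3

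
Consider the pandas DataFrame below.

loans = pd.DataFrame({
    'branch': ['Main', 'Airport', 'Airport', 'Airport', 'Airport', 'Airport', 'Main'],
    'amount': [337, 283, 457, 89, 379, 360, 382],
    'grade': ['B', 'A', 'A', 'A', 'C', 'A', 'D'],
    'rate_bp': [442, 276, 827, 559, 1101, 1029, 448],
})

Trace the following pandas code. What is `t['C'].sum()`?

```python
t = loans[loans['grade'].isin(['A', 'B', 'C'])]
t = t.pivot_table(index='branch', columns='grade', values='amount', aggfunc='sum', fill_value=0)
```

379

filter rows where grade in ['A', 'B', 'C']:
    branch  amount grade  rate_bp
0     Main     337     B      442
1  Airport     283     A      276
2  Airport     457     A      827
3  Airport      89     A      559
4  Airport     379     C     1101
5  Airport     360     A     1029
pivot: rows=branch, cols=grade, sum(amount):
grade       A    B    C
branch                 
Airport  1189    0  379
Main        0  337    0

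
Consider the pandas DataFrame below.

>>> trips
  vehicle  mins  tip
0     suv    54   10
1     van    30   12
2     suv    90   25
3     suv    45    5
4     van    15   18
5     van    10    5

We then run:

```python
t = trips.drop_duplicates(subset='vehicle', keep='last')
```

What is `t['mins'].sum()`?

drop duplicate vehicle (keep=last):
  vehicle  mins  tip
3     suv    45    5
5     van    10    5
Then the sum of column 'mins': 55

55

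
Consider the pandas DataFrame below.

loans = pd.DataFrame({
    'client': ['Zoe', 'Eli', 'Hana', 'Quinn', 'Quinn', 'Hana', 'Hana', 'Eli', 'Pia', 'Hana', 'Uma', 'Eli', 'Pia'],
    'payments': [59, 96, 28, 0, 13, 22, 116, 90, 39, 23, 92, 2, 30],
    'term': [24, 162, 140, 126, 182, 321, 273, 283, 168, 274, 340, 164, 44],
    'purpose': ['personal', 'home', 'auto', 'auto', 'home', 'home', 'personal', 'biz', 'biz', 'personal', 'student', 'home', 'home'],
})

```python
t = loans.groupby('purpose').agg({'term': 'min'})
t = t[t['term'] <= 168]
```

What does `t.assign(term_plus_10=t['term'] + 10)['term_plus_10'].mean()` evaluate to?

100.5

group by purpose, min of term:
          term
purpose       
auto       126
biz        168
home        44
personal    24
student    340
filter rows where term <= 168:
          term
purpose       
auto       126
biz        168
home        44
personal    24
add column term_plus_10 = t['term'] + 10:
          term  term_plus_10
purpose                     
auto       126           136
biz        168           178
home        44            54
personal    24            34
Reading off the mean of column 'term_plus_10', we get 100.5.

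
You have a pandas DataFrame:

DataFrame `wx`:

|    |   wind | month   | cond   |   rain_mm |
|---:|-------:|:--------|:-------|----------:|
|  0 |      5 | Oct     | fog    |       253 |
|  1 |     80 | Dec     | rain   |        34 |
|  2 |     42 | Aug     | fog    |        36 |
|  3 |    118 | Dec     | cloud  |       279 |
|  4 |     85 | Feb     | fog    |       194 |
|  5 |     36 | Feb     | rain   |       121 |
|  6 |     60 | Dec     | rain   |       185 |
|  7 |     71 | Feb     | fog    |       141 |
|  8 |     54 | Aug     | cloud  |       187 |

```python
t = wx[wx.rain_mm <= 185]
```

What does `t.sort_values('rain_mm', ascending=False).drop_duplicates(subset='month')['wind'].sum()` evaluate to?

filter rows where rain_mm <= 185:
   wind month  cond  rain_mm
1    80   Dec  rain       34
2    42   Aug   fog       36
5    36   Feb  rain      121
6    60   Dec  rain      185
7    71   Feb   fog      141
sort by rain_mm descending:
   wind month  cond  rain_mm
6    60   Dec  rain      185
7    71   Feb   fog      141
5    36   Feb  rain      121
2    42   Aug   fog       36
1    80   Dec  rain       34
drop duplicate month (keep=first):
   wind month  cond  rain_mm
6    60   Dec  rain      185
7    71   Feb   fog      141
2    42   Aug   fog       36
Taking the sum of column 'wind' gives 173.

173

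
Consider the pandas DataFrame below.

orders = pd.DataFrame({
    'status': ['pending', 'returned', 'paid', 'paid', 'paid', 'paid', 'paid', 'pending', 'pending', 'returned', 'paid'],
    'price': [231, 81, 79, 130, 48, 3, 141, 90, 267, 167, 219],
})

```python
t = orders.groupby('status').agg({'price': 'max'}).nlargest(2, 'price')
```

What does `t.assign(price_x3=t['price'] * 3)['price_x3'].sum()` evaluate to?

1458

group by status, max of price:
          price
status         
paid        219
pending     267
returned    167
take 2 rows with largest price:
         price
status        
pending    267
paid       219
add column price_x3 = t['price'] * 3:
         price  price_x3
status                  
pending    267       801
paid       219       657
The sum of column 'price_x3' is 1458.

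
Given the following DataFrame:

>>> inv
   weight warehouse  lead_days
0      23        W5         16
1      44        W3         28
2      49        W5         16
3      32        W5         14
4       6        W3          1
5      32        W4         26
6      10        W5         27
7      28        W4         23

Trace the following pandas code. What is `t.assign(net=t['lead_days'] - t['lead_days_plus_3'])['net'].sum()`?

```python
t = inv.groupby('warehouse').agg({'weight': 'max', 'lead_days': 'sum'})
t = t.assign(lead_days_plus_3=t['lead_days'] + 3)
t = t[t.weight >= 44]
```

-6

group by warehouse: max(weight), sum(lead_days):
           weight  lead_days
warehouse                   
W3             44         29
W4             32         49
W5             49         73
add column lead_days_plus_3 = t['lead_days'] + 3:
           weight  lead_days  lead_days_plus_3
warehouse                                     
W3             44         29                32
W4             32         49                52
W5             49         73                76
filter rows where weight >= 44:
           weight  lead_days  lead_days_plus_3
warehouse                                     
W3             44         29                32
W5             49         73                76
add column net = t['lead_days'] - t['lead_days_plus_3']:
           weight  lead_days  lead_days_plus_3  net
warehouse                                          
W3             44         29                32   -3
W5             49         73                76   -3
The sum of column 'net' is -6.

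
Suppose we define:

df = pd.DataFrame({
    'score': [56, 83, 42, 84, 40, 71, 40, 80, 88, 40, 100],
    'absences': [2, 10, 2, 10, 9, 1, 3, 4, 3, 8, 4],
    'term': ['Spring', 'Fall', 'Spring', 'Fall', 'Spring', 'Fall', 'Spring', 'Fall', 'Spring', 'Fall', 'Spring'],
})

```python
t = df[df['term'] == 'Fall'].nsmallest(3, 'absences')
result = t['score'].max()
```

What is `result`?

filter rows where term == 'Fall':
   score  absences  term
1     83        10  Fall
3     84        10  Fall
5     71         1  Fall
7     80         4  Fall
9     40         8  Fall
take 3 rows with smallest absences:
   score  absences  term
5     71         1  Fall
7     80         4  Fall
9     40         8  Fall
The max of column 'score' is 80.

80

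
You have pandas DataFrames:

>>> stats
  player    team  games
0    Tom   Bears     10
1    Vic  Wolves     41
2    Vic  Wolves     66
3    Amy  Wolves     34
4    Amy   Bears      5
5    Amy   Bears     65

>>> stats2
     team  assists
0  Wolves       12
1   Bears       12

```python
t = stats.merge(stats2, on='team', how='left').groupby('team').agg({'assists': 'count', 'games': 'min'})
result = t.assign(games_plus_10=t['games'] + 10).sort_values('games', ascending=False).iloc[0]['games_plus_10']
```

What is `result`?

44

merge on 'team' (how='left') → 6 rows:
  player    team  games  assists
0    Tom   Bears     10       12
1    Vic  Wolves     41       12
2    Vic  Wolves     66       12
3    Amy  Wolves     34       12
4    Amy   Bears      5       12
5    Amy   Bears     65       12
group by team: count(assists), min(games):
        assists  games
team                  
Bears         3      5
Wolves        3     34
add column games_plus_10 = t['games'] + 10:
        assists  games  games_plus_10
team                                 
Bears         3      5             15
Wolves        3     34             44
sort by games descending:
        assists  games  games_plus_10
team                                 
Wolves        3     34             44
Bears         3      5             15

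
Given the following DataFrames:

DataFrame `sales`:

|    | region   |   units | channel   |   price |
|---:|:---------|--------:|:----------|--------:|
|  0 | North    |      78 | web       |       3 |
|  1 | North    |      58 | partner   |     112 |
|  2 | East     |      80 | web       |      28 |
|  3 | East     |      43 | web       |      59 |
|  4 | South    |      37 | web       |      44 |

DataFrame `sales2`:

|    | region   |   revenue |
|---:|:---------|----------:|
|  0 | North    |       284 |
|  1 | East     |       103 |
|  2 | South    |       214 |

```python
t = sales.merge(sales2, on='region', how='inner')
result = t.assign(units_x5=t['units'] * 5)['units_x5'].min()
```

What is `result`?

185

merge on 'region' (how='inner') → 5 rows:
  region  units  channel  price  revenue
0  North     78      web      3      284
1  North     58  partner    112      284
2   East     80      web     28      103
3   East     43      web     59      103
4  South     37      web     44      214
add column units_x5 = t['units'] * 5:
  region  units  channel  price  revenue  units_x5
0  North     78      web      3      284       390
1  North     58  partner    112      284       290
2   East     80      web     28      103       400
3   East     43      web     59      103       215
4  South     37      web     44      214       185
The min of column 'units_x5' is 185.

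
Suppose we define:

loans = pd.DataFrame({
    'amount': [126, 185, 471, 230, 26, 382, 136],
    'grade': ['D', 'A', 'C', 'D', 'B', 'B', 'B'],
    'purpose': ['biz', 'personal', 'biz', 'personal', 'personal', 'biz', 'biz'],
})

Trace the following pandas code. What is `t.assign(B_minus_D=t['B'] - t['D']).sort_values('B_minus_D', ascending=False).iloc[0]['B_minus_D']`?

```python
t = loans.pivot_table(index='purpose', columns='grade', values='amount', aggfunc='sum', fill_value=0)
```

pivot: rows=purpose, cols=grade, sum(amount):
grade       A    B    C    D
purpose                     
biz         0  518  471  126
personal  185   26    0  230
add column B_minus_D = t['B'] - t['D']:
grade       A    B    C    D  B_minus_D
purpose                                
biz         0  518  471  126        392
personal  185   26    0  230       -204
sort by B_minus_D descending:
grade       A    B    C    D  B_minus_D
purpose                                
biz         0  518  471  126        392
personal  185   26    0  230       -204
Finally, value at position 0, column 'B_minus_D' = 392.

392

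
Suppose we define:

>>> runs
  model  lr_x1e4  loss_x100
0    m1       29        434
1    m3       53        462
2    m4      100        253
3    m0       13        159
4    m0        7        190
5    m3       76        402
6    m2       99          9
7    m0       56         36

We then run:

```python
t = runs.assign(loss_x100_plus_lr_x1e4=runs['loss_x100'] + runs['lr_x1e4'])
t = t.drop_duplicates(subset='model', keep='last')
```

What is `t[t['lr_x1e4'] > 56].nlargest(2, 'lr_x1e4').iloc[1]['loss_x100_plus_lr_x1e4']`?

108

add column loss_x100_plus_lr_x1e4 = runs['loss_x100'] + runs['lr_x1e4']:
  model  lr_x1e4  loss_x100  loss_x100_plus_lr_x1e4
0    m1       29        434                     463
1    m3       53        462                     515
2    m4      100        253                     353
3    m0       13        159                     172
4    m0        7        190                     197
5    m3       76        402                     478
6    m2       99          9                     108
7    m0       56         36                      92
drop duplicate model (keep=last):
  model  lr_x1e4  loss_x100  loss_x100_plus_lr_x1e4
0    m1       29        434                     463
2    m4      100        253                     353
5    m3       76        402                     478
6    m2       99          9                     108
7    m0       56         36                      92
filter rows where lr_x1e4 > 56:
  model  lr_x1e4  loss_x100  loss_x100_plus_lr_x1e4
2    m4      100        253                     353
5    m3       76        402                     478
6    m2       99          9                     108
take 2 rows with largest lr_x1e4:
  model  lr_x1e4  loss_x100  loss_x100_plus_lr_x1e4
2    m4      100        253                     353
6    m2       99          9                     108
value at position 1, column 'loss_x100_plus_lr_x1e4' → 108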